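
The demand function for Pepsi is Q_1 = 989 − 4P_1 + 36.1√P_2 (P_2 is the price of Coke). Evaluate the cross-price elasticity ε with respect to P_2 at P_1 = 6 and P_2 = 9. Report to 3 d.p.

At P_1 = 6 and P_2 = 9: Q_1 = 1073.3.
∂Q_1/∂P_2 = 36.1/(2√P_2) = 36.1/(2√9) = 6.0167.
ε = (∂Q_1/∂P_2)(P_2/Q_1) = 6.0167 × (9/1073.3) ≈ 0.050.
ε > 0: substitutes.

0.050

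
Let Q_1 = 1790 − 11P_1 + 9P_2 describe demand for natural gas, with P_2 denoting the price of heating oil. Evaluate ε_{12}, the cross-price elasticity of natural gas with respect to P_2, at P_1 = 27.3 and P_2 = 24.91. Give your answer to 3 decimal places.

At P_1 = 27.3 and P_2 = 24.91: Q_1 = 1713.89.
∂Q_1/∂P_2 = 9.
ε = (∂Q_1/∂P_2)(P_2/Q_1) = 9 × (24.91/1713.89) ≈ 0.131.

0.131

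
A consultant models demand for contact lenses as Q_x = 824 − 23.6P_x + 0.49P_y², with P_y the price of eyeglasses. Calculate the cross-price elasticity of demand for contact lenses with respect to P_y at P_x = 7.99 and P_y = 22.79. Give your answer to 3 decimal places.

At P_x = 7.99 and P_y = 22.79: Q_x = 889.934.
∂Q_x/∂P_y = 0.98P_y = 0.98(22.79) = 22.3342.
ε = (∂Q_x/∂P_y)(P_y/Q_x) = 22.3342 × (22.79/889.934) ≈ 0.572.

0.572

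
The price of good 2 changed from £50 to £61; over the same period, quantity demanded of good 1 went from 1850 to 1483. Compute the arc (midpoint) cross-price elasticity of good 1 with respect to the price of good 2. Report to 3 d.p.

-1.111

ΔQ_1 = 1483 − 1850 = -367; ΔP_2 = 61 − 50 = 11.
Midpoints: Q̄_1 = 1666.5, P̄_2 = 55.50.
ε = (ΔQ_1/Q̄_1)/(ΔP_2/P̄_2) = (-367/1666.5)/(11/55.50) ≈ -1.111.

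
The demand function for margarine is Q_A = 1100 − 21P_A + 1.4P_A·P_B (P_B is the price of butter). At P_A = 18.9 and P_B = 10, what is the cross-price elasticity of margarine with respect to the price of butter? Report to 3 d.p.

At P_A = 18.9 and P_B = 10: Q_A = 967.7.
∂Q_A/∂P_B = 1.4P_A = 1.4(18.9) = 26.4600.
ε = (∂Q_A/∂P_B)(P_B/Q_A) = 26.4600 × (10/967.7) ≈ 0.273.

0.273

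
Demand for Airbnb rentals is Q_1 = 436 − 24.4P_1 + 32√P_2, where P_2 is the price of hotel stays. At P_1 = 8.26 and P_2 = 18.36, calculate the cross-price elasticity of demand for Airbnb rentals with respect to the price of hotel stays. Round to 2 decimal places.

At P_1 = 8.26 and P_2 = 18.36: Q_1 = 371.571.
∂Q_1/∂P_2 = 32/(2√P_2) = 32/(2√18.36) = 3.7341.
ε = (∂Q_1/∂P_2)(P_2/Q_1) = 3.7341 × (18.36/371.571) ≈ 0.18.
ε > 0: substitutes.

0.18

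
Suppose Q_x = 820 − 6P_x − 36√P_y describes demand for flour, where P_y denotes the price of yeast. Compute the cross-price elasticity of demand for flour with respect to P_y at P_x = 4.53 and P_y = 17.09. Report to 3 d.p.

-0.116

At P_x = 4.53 and P_y = 17.09: Q_x = 643.996.
∂Q_x/∂P_y = -36/(2√P_y) = -36/(2√17.09) = -4.3541.
ε = (∂Q_x/∂P_y)(P_y/Q_x) = -4.3541 × (17.09/643.996) ≈ -0.116.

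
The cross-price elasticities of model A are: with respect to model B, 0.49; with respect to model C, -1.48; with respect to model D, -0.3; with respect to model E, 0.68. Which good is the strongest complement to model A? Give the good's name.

Complements have ε < 0. The most negative value is -1.48 (model C).

model C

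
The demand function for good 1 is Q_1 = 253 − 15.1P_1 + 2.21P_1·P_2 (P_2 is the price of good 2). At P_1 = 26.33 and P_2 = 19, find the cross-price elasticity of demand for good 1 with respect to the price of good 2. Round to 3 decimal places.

1.150

At P_1 = 26.33 and P_2 = 19: Q_1 = 961.014.
∂Q_1/∂P_2 = 2.21P_1 = 2.21(26.33) = 58.1893.
ε = (∂Q_1/∂P_2)(P_2/Q_1) = 58.1893 × (19/961.014) ≈ 1.150.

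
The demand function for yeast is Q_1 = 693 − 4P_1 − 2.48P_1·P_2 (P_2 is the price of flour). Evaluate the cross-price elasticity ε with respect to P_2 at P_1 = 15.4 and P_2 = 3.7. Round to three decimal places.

-0.288

At P_1 = 15.4 and P_2 = 3.7: Q_1 = 490.090.
∂Q_1/∂P_2 = -2.48P_1 = -2.48(15.4) = -38.1920.
ε = (∂Q_1/∂P_2)(P_2/Q_1) = -38.1920 × (3.7/490.090) ≈ -0.288.
ε < 0: complements.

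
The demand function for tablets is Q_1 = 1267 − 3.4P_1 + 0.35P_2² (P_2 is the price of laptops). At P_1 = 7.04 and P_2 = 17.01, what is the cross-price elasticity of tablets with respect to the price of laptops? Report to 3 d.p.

At P_1 = 7.04 and P_2 = 17.01: Q_1 = 1344.333.
∂Q_1/∂P_2 = 0.7P_2 = 0.7(17.01) = 11.9070.
ε = (∂Q_1/∂P_2)(P_2/Q_1) = 11.9070 × (17.01/1344.333) ≈ 0.151.
ε > 0: substitutes.

0.151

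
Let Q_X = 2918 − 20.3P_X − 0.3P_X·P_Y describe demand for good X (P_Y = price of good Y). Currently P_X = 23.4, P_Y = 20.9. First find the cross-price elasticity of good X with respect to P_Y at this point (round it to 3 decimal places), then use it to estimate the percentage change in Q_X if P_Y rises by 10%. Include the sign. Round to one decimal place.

-0.6%

At P_X = 23.4, P_Y = 20.9: Q_X = 2296.262.
∂Q_X/∂P_Y = -0.3P_X = -7.0200.
ε = (∂Q_X/∂P_Y)(P_Y/Q_X) = -7.0200 × 20.9/2296.262 ≈ -0.064.
%ΔQ_X ≈ ε × %ΔP_Y = -0.064 × (10%) = -0.6%.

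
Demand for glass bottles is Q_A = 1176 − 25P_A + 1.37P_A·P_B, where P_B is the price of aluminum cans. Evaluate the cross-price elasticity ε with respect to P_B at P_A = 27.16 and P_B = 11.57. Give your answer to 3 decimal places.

0.464

At P_A = 27.16 and P_B = 11.57: Q_A = 927.510.
∂Q_A/∂P_B = 1.37P_A = 1.37(27.16) = 37.2092.
ε = (∂Q_A/∂P_B)(P_B/Q_A) = 37.2092 × (11.57/927.510) ≈ 0.464.
ε > 0: substitutes.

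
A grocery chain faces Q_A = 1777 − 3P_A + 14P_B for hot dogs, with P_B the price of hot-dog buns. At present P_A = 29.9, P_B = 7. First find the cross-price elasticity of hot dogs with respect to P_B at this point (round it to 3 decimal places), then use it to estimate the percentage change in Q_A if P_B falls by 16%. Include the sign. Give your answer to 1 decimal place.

-0.9%

At P_A = 29.9, P_B = 7: Q_A = 1785.3.
∂Q_A/∂P_B = 14.
ε = (∂Q_A/∂P_B)(P_B/Q_A) = 14.0000 × 7/1785.3 ≈ 0.055.
%ΔQ_A ≈ ε × %ΔP_B = 0.055 × (-16%) = -0.9%.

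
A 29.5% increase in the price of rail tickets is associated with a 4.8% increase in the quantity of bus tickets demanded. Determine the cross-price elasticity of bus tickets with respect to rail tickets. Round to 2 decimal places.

ε = (%ΔQ of bus tickets) / (%ΔP of rail tickets) = (4.8%) / (29.5%) ≈ 0.16.
Positive cross-price elasticity: substitutes.

0.16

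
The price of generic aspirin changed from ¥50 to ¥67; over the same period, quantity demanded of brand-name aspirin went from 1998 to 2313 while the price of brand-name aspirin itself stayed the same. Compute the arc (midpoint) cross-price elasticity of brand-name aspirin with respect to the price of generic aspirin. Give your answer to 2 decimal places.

0.50

ΔQ_A = 2313 − 1998 = 315; ΔP_B = 67 − 50 = 17.
Midpoints: Q̄_A = 2155.5, P̄_B = 58.50.
ε = (ΔQ_A/Q̄_A)/(ΔP_B/P̄_B) = (315/2155.5)/(17/58.50) ≈ 0.50.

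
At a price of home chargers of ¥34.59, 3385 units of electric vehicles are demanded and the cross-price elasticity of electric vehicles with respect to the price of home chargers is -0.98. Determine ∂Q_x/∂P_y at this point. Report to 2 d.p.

ε = (∂Q_x/∂P_y)·(P_y/Q_x) ⇒ ∂Q_x/∂P_y = ε·Q_x/P_y = -0.98 × 3385/34.59 ≈ -95.90.

-95.90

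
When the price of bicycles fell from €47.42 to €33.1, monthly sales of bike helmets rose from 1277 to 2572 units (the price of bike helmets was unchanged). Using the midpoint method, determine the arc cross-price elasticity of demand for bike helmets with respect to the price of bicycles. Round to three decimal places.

ΔQ_A = 2572 − 1277 = 1295; ΔP_B = 33.1 − 47.42 = -14.32.
Midpoints: Q̄_A = 1924.5, P̄_B = 40.26.
ε = (ΔQ_A/Q̄_A)/(ΔP_B/P̄_B) = (1295/1924.5)/(-14.32/40.26) ≈ -1.892.
ε < 0: bike helmets and bicycles are complements.

-1.892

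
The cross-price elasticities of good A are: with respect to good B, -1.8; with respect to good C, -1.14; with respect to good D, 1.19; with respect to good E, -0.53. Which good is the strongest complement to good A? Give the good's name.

Complements have ε < 0. The most negative value is -1.8 (good B).

good B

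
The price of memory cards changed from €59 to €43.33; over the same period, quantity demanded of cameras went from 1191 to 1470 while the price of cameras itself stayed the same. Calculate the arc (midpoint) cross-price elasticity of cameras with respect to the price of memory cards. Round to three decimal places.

-0.685

ΔQ_A = 1470 − 1191 = 279; ΔP_B = 43.33 − 59 = -15.67.
Midpoints: Q̄_A = 1330.5, P̄_B = 51.16.
ε = (ΔQ_A/Q̄_A)/(ΔP_B/P̄_B) = (279/1330.5)/(-15.67/51.16) ≈ -0.685.
ε < 0: cameras and memory cards are complements.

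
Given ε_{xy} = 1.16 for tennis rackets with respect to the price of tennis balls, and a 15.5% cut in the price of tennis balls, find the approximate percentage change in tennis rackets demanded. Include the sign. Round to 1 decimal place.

%ΔQ ≈ ε × %ΔP of tennis balls = 1.16 × (-15.5%) = -18.0%.

-18.0%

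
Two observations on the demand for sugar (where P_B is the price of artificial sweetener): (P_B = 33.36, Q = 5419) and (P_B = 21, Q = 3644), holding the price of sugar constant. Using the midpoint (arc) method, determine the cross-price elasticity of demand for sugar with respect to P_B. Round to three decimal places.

0.861

ΔQ_A = 3644 − 5419 = -1775; ΔP_B = 21 − 33.36 = -12.36.
Midpoints: Q̄_A = 4531.5, P̄_B = 27.18.
ε = (ΔQ_A/Q̄_A)/(ΔP_B/P̄_B) = (-1775/4531.5)/(-12.36/27.18) ≈ 0.861.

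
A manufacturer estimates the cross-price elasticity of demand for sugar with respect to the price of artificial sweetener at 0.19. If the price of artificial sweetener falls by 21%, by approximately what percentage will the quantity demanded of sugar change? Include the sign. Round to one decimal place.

-4.0%

%ΔQ ≈ ε × %ΔP of artificial sweetener = 0.19 × (-21%) = -4.0%.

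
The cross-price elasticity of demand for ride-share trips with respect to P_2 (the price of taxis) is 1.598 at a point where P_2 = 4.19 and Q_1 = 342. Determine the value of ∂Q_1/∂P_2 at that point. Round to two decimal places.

130.43

ε = (∂Q_1/∂P_2)·(P_2/Q_1) ⇒ ∂Q_1/∂P_2 = ε·Q_1/P_2 = 1.598 × 342/4.19 ≈ 130.43.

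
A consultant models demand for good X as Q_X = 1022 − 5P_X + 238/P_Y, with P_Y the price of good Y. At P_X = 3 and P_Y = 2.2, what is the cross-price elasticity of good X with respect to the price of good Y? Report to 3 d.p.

At P_X = 3 and P_Y = 2.2: Q_X = 1115.182.
∂Q_X/∂P_Y = −238/P_Y² = -49.1736.
ε = (∂Q_X/∂P_Y)(P_Y/Q_X) = -49.1736 × (2.2/1115.182) ≈ -0.097.

-0.097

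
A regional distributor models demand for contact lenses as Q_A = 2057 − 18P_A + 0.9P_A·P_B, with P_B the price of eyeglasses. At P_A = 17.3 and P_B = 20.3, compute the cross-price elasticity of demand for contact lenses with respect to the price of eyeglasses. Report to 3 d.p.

At P_A = 17.3 and P_B = 20.3: Q_A = 2061.671.
∂Q_A/∂P_B = 0.9P_A = 0.9(17.3) = 15.5700.
ε = (∂Q_A/∂P_B)(P_B/Q_A) = 15.5700 × (20.3/2061.671) ≈ 0.153.
ε > 0: substitutes.

0.153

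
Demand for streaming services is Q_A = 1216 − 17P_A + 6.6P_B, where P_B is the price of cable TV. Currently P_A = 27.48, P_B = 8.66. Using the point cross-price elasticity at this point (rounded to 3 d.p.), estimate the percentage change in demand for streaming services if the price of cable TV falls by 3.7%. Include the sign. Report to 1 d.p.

At P_A = 27.48, P_B = 8.66: Q_A = 805.996.
∂Q_A/∂P_B = 6.6.
ε = (∂Q_A/∂P_B)(P_B/Q_A) = 6.6000 × 8.66/805.996 ≈ 0.071.
%ΔQ_A ≈ ε × %ΔP_B = 0.071 × (-3.7%) = -0.3%.

-0.3%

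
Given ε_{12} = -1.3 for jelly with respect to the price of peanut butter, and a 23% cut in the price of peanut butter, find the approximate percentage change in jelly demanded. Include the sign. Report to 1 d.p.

%ΔQ ≈ ε × %ΔP of peanut butter = -1.3 × (-23%) = 29.9%.

29.9%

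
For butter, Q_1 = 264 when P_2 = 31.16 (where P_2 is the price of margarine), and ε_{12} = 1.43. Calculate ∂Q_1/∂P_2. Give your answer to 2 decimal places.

12.12

ε = (∂Q_1/∂P_2)·(P_2/Q_1) ⇒ ∂Q_1/∂P_2 = ε·Q_1/P_2 = 1.43 × 264/31.16 ≈ 12.12.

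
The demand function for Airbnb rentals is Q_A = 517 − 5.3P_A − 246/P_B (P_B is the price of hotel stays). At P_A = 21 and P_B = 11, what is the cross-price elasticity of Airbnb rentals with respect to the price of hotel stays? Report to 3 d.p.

0.058

At P_A = 21 and P_B = 11: Q_A = 383.336.
∂Q_A/∂P_B = 246/P_B² = 2.0331.
ε = (∂Q_A/∂P_B)(P_B/Q_A) = 2.0331 × (11/383.336) ≈ 0.058.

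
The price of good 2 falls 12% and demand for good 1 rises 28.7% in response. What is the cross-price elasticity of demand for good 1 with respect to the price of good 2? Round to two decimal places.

-2.39

ε = (%ΔQ of good 1) / (%ΔP of good 2) = (28.7%) / (-12%) ≈ -2.39.
Negative cross-price elasticity: complements.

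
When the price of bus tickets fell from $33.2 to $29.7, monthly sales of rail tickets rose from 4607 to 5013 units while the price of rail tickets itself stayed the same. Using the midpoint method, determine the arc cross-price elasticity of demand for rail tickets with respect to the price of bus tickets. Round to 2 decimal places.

ΔQ_A = 5013 − 4607 = 406; ΔP_B = 29.7 − 33.2 = -3.5.
Midpoints: Q̄_A = 4810.0, P̄_B = 31.45.
ε = (ΔQ_A/Q̄_A)/(ΔP_B/P̄_B) = (406/4810.0)/(-3.5/31.45) ≈ -0.76.
ε < 0: rail tickets and bus tickets are complements.

-0.76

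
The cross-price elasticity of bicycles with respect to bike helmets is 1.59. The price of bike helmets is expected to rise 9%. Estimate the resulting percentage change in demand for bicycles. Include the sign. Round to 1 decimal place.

%ΔQ ≈ ε × %ΔP of bike helmets = 1.59 × (9%) = 14.3%.

14.3%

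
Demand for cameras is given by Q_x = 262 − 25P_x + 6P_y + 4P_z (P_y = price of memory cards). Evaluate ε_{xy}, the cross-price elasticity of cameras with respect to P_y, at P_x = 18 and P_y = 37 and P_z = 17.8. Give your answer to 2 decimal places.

2.11

At P_x = 18 and P_y = 37 and P_z = 17.8: Q_x = 105.2.
∂Q_x/∂P_y = 6.
ε = (∂Q_x/∂P_y)(P_y/Q_x) = 6 × (37/105.2) ≈ 2.11.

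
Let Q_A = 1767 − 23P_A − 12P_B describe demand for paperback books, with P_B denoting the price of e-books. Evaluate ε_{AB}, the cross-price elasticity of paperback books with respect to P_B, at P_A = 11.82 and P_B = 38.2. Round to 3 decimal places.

-0.442

At P_A = 11.82 and P_B = 38.2: Q_A = 1036.74.
∂Q_A/∂P_B = -12.
ε = (∂Q_A/∂P_B)(P_B/Q_A) = -12 × (38.2/1036.74) ≈ -0.442.
Since ε < 0, paperback books and e-books are complements.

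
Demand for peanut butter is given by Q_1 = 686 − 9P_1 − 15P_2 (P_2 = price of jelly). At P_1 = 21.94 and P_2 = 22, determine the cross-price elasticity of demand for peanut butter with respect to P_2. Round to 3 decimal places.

At P_1 = 21.94 and P_2 = 22: Q_1 = 158.54.
∂Q_1/∂P_2 = -15.
ε = (∂Q_1/∂P_2)(P_2/Q_1) = -15 × (22/158.54) ≈ -2.081.
Since ε < 0, peanut butter and jelly are complements.

-2.081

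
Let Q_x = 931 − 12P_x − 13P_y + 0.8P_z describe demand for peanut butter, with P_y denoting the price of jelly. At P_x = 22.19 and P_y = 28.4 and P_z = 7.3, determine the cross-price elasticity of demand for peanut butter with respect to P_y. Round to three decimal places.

At P_x = 22.19 and P_y = 28.4 and P_z = 7.3: Q_x = 301.36.
∂Q_x/∂P_y = -13.
ε = (∂Q_x/∂P_y)(P_y/Q_x) = -13 × (28.4/301.36) ≈ -1.225.

-1.225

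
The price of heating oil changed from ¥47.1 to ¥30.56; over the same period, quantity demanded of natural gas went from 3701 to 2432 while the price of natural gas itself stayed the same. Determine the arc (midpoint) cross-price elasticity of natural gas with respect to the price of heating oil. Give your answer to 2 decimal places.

ΔQ_A = 2432 − 3701 = -1269; ΔP_B = 30.56 − 47.1 = -16.54.
Midpoints: Q̄_A = 3066.5, P̄_B = 38.83.
ε = (ΔQ_A/Q̄_A)/(ΔP_B/P̄_B) = (-1269/3066.5)/(-16.54/38.83) ≈ 0.97.

0.97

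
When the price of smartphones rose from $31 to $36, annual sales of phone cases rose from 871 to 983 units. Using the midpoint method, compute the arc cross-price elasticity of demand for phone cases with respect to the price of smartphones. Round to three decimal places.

ΔQ_A = 983 − 871 = 112; ΔP_B = 36 − 31 = 5.
Midpoints: Q̄_A = 927.0, P̄_B = 33.50.
ε = (ΔQ_A/Q̄_A)/(ΔP_B/P̄_B) = (112/927.0)/(5/33.50) ≈ 0.809.

0.809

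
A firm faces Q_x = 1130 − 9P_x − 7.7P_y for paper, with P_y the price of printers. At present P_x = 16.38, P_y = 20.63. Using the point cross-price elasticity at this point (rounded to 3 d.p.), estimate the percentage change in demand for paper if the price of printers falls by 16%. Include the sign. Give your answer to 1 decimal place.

3.1%

At P_x = 16.38, P_y = 20.63: Q_x = 823.729.
∂Q_x/∂P_y = -7.7.
ε = (∂Q_x/∂P_y)(P_y/Q_x) = -7.7000 × 20.63/823.729 ≈ -0.193.
%ΔQ_x ≈ ε × %ΔP_y = -0.193 × (-16%) = 3.1%.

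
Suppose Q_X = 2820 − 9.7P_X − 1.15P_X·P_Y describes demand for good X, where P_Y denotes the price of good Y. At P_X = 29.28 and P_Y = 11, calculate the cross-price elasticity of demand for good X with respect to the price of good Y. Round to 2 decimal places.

-0.17

At P_X = 29.28 and P_Y = 11: Q_X = 2165.592.
∂Q_X/∂P_Y = -1.15P_X = -1.15(29.28) = -33.6720.
ε = (∂Q_X/∂P_Y)(P_Y/Q_X) = -33.6720 × (11/2165.592) ≈ -0.17.
ε < 0: complements.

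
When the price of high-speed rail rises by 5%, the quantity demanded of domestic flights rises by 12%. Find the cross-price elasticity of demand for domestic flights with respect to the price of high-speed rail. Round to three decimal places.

2.400

ε = (%ΔQ of domestic flights) / (%ΔP of high-speed rail) = (12%) / (5%) ≈ 2.400.
Positive cross-price elasticity: substitutes.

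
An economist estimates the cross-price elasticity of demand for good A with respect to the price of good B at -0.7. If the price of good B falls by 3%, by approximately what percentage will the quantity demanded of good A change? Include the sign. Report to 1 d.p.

2.1%

%ΔQ ≈ ε × %ΔP of good B = -0.7 × (-3%) = 2.1%.
Demand for good A rises by about 2.1%.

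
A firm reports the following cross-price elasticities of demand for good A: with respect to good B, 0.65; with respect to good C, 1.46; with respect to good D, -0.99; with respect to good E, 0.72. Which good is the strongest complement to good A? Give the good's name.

Complements have ε < 0. The most negative value is -0.99 (good D).

good D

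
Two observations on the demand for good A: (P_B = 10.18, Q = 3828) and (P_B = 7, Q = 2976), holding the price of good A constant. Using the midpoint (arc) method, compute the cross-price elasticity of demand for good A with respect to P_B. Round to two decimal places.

ΔQ_A = 2976 − 3828 = -852; ΔP_B = 7 − 10.18 = -3.18.
Midpoints: Q̄_A = 3402.0, P̄_B = 8.59.
ε = (ΔQ_A/Q̄_A)/(ΔP_B/P̄_B) = (-852/3402.0)/(-3.18/8.59) ≈ 0.68.

0.68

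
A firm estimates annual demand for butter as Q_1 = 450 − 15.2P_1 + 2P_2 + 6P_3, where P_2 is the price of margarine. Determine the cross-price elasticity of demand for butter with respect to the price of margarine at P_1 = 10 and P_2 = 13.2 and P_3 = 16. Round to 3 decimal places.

0.063

At P_1 = 10 and P_2 = 13.2 and P_3 = 16: Q_1 = 420.4.
∂Q_1/∂P_2 = 2.
ε = (∂Q_1/∂P_2)(P_2/Q_1) = 2 × (13.2/420.4) ≈ 0.063.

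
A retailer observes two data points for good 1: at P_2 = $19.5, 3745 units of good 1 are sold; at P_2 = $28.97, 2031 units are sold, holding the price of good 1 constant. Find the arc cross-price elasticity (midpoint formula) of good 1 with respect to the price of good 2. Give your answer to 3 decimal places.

ΔQ_1 = 2031 − 3745 = -1714; ΔP_2 = 28.97 − 19.5 = 9.47.
Midpoints: Q̄_1 = 2888.0, P̄_2 = 24.23.
ε = (ΔQ_1/Q̄_1)/(ΔP_2/P̄_2) = (-1714/2888.0)/(9.47/24.23) ≈ -1.519.

-1.519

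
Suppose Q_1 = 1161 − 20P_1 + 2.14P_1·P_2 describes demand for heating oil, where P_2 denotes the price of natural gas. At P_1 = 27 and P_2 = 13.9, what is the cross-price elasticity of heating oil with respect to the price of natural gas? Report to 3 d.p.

At P_1 = 27 and P_2 = 13.9: Q_1 = 1424.142.
∂Q_1/∂P_2 = 2.14P_1 = 2.14(27) = 57.7800.
ε = (∂Q_1/∂P_2)(P_2/Q_1) = 57.7800 × (13.9/1424.142) ≈ 0.564.
ε > 0: substitutes.

0.564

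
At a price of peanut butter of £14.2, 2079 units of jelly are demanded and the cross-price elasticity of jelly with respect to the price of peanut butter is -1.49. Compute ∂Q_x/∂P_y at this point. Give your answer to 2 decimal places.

-218.15

ε = (∂Q_x/∂P_y)·(P_y/Q_x) ⇒ ∂Q_x/∂P_y = ε·Q_x/P_y = -1.49 × 2079/14.2 ≈ -218.15.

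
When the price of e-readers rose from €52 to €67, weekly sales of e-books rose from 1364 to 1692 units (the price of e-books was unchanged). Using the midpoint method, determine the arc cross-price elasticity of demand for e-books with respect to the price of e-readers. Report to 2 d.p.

ΔQ_A = 1692 − 1364 = 328; ΔP_B = 67 − 52 = 15.
Midpoints: Q̄_A = 1528.0, P̄_B = 59.50.
ε = (ΔQ_A/Q̄_A)/(ΔP_B/P̄_B) = (328/1528.0)/(15/59.50) ≈ 0.85.
ε > 0: e-books and e-readers are substitutes.

0.85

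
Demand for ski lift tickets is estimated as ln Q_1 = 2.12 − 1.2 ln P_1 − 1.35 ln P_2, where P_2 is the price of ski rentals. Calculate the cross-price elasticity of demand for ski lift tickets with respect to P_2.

-1.35

In a log-linear (constant-elasticity) demand function, the coefficient on ln P_2 is the cross-price elasticity.
ε = -1.35. Negative, so ski lift tickets and ski rentals are complements.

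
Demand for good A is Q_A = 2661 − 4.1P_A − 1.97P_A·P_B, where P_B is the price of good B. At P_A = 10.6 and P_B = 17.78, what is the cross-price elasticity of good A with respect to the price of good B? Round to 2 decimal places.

-0.17

At P_A = 10.6 and P_B = 17.78: Q_A = 2246.258.
∂Q_A/∂P_B = -1.97P_A = -1.97(10.6) = -20.8820.
ε = (∂Q_A/∂P_B)(P_B/Q_A) = -20.8820 × (17.78/2246.258) ≈ -0.17.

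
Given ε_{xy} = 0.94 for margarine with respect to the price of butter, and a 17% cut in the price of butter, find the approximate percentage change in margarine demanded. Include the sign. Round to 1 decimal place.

-16.0%

%ΔQ ≈ ε × %ΔP of butter = 0.94 × (-17%) = -16.0%.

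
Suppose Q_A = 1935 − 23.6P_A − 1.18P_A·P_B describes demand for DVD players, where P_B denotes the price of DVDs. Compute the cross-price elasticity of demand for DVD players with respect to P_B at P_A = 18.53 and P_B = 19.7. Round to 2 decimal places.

-0.40

At P_A = 18.53 and P_B = 19.7: Q_A = 1066.944.
∂Q_A/∂P_B = -1.18P_A = -1.18(18.53) = -21.8654.
ε = (∂Q_A/∂P_B)(P_B/Q_A) = -21.8654 × (19.7/1066.944) ≈ -0.40.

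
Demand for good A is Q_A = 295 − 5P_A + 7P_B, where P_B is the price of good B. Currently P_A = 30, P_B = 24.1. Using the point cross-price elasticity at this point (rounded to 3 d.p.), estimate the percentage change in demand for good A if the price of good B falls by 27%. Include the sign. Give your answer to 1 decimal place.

At P_A = 30, P_B = 24.1: Q_A = 313.7.
∂Q_A/∂P_B = 7.
ε = (∂Q_A/∂P_B)(P_B/Q_A) = 7.0000 × 24.1/313.7 ≈ 0.538.
%ΔQ_A ≈ ε × %ΔP_B = 0.538 × (-27%) = -14.5%.

-14.5%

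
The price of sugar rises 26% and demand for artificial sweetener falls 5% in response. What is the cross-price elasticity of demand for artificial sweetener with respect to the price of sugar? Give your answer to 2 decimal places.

-0.19

ε = (%ΔQ of artificial sweetener) / (%ΔP of sugar) = (-5%) / (26%) ≈ -0.19.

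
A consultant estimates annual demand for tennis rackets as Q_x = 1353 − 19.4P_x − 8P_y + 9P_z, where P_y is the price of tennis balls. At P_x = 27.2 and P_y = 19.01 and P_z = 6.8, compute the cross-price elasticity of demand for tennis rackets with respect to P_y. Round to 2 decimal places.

-0.21

At P_x = 27.2 and P_y = 19.01 and P_z = 6.8: Q_x = 734.44.
∂Q_x/∂P_y = -8.
ε = (∂Q_x/∂P_y)(P_y/Q_x) = -8 × (19.01/734.44) ≈ -0.21.
Since ε < 0, tennis rackets and tennis balls are complements.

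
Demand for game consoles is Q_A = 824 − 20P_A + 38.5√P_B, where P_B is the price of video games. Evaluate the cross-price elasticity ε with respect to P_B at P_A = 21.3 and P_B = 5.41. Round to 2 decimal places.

0.09

At P_A = 21.3 and P_B = 5.41: Q_A = 487.549.
∂Q_A/∂P_B = 38.5/(2√P_B) = 38.5/(2√5.41) = 8.2762.
ε = (∂Q_A/∂P_B)(P_B/Q_A) = 8.2762 × (5.41/487.549) ≈ 0.09.
ε > 0: substitutes.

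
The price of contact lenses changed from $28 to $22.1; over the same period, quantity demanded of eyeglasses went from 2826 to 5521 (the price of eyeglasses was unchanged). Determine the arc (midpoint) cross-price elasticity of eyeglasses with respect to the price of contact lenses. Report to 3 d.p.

ΔQ_A = 5521 − 2826 = 2695; ΔP_B = 22.1 − 28 = -5.9.
Midpoints: Q̄_A = 4173.5, P̄_B = 25.05.
ε = (ΔQ_A/Q̄_A)/(ΔP_B/P̄_B) = (2695/4173.5)/(-5.9/25.05) ≈ -2.742.
ε < 0: eyeglasses and contact lenses are complements.

-2.742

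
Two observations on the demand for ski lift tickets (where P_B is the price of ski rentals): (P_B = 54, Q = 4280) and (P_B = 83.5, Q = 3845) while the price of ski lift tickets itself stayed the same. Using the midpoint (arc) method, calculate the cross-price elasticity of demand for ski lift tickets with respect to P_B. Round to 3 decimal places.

ΔQ_A = 3845 − 4280 = -435; ΔP_B = 83.5 − 54 = 29.5.
Midpoints: Q̄_A = 4062.5, P̄_B = 68.75.
ε = (ΔQ_A/Q̄_A)/(ΔP_B/P̄_B) = (-435/4062.5)/(29.5/68.75) ≈ -0.250.
ε < 0: ski lift tickets and ski rentals are complements.

-0.250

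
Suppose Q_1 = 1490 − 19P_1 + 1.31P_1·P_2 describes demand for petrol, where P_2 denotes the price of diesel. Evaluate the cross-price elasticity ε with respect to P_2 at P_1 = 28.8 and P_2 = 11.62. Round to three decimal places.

At P_1 = 28.8 and P_2 = 11.62: Q_1 = 1381.199.
∂Q_1/∂P_2 = 1.31P_1 = 1.31(28.8) = 37.7280.
ε = (∂Q_1/∂P_2)(P_2/Q_1) = 37.7280 × (11.62/1381.199) ≈ 0.317.
ε > 0: substitutes.

0.317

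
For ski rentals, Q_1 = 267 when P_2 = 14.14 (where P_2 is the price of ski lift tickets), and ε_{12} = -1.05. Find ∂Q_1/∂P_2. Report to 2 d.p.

ε = (∂Q_1/∂P_2)·(P_2/Q_1) ⇒ ∂Q_1/∂P_2 = ε·Q_1/P_2 = -1.05 × 267/14.14 ≈ -19.83.

-19.83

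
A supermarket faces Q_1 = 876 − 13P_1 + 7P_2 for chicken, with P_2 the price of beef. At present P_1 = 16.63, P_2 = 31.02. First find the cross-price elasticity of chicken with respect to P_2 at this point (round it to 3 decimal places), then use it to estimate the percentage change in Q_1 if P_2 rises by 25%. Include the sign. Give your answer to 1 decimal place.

6.2%

At P_1 = 16.63, P_2 = 31.02: Q_1 = 876.95.
∂Q_1/∂P_2 = 7.
ε = (∂Q_1/∂P_2)(P_2/Q_1) = 7.0000 × 31.02/876.95 ≈ 0.248.
%ΔQ_1 ≈ ε × %ΔP_2 = 0.248 × (25%) = 6.2%.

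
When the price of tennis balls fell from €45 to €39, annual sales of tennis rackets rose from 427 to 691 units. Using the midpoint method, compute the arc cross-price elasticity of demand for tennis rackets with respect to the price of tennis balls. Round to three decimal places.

-3.306

ΔQ_A = 691 − 427 = 264; ΔP_B = 39 − 45 = -6.
Midpoints: Q̄_A = 559.0, P̄_B = 42.00.
ε = (ΔQ_A/Q̄_A)/(ΔP_B/P̄_B) = (264/559.0)/(-6/42.00) ≈ -3.306.
ε < 0: tennis rackets and tennis balls are complements.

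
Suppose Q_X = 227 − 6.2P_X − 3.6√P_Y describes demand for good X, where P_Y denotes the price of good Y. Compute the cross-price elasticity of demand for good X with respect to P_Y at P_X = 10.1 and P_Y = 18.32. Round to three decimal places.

At P_X = 10.1 and P_Y = 18.32: Q_X = 148.971.
∂Q_X/∂P_Y = -3.6/(2√P_Y) = -3.6/(2√18.32) = -0.4205.
ε = (∂Q_X/∂P_Y)(P_Y/Q_X) = -0.4205 × (18.32/148.971) ≈ -0.052.
ε < 0: complements.

-0.052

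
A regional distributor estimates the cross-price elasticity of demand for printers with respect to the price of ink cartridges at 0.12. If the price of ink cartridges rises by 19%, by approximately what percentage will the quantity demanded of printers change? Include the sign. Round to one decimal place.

%ΔQ ≈ ε × %ΔP of ink cartridges = 0.12 × (19%) = 2.3%.

2.3%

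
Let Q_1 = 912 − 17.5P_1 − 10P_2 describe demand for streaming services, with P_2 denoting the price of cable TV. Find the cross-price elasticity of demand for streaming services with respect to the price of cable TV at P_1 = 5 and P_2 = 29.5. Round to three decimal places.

-0.557

At P_1 = 5 and P_2 = 29.5: Q_1 = 529.5.
∂Q_1/∂P_2 = -10.
ε = (∂Q_1/∂P_2)(P_2/Q_1) = -10 × (29.5/529.5) ≈ -0.557.
Since ε < 0, streaming services and cable TV are complements.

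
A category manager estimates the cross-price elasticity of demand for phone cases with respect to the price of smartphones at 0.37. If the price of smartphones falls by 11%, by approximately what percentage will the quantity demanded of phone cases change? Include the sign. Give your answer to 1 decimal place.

-4.1%

%ΔQ ≈ ε × %ΔP of smartphones = 0.37 × (-11%) = -4.1%.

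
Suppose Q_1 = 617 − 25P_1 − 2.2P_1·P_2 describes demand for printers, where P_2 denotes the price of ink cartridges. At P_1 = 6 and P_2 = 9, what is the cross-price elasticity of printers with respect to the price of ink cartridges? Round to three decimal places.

At P_1 = 6 and P_2 = 9: Q_1 = 348.2.
∂Q_1/∂P_2 = -2.2P_1 = -2.2(6) = -13.2000.
ε = (∂Q_1/∂P_2)(P_2/Q_1) = -13.2000 × (9/348.2) ≈ -0.341.

-0.341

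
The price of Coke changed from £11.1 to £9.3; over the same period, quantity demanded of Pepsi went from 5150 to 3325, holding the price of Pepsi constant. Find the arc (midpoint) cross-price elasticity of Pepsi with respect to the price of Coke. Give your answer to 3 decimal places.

2.441

ΔQ_A = 3325 − 5150 = -1825; ΔP_B = 9.3 − 11.1 = -1.8.
Midpoints: Q̄_A = 4237.5, P̄_B = 10.20.
ε = (ΔQ_A/Q̄_A)/(ΔP_B/P̄_B) = (-1825/4237.5)/(-1.8/10.20) ≈ 2.441.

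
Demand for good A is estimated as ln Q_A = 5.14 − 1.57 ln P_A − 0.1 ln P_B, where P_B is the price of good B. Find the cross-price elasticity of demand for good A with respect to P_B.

In a log-linear (constant-elasticity) demand function, the coefficient on ln P_B is the cross-price elasticity.
ε = -0.10. Negative, so good A and good B are complements.

-0.10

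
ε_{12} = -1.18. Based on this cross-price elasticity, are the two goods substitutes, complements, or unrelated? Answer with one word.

ε = -1.18 < 0, so a higher price of good 2 lowers demand for good 1: complements.

complements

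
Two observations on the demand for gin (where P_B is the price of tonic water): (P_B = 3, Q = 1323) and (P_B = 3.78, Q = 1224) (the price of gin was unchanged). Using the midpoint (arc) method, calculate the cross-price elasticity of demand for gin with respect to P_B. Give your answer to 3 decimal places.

ΔQ_A = 1224 − 1323 = -99; ΔP_B = 3.78 − 3 = 0.78.
Midpoints: Q̄_A = 1273.5, P̄_B = 3.39.
ε = (ΔQ_A/Q̄_A)/(ΔP_B/P̄_B) = (-99/1273.5)/(0.78/3.39) ≈ -0.338.
ε < 0: gin and tonic water are complements.

-0.338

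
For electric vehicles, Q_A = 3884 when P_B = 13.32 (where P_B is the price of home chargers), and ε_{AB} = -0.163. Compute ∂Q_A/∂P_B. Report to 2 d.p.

ε = (∂Q_A/∂P_B)·(P_B/Q_A) ⇒ ∂Q_A/∂P_B = ε·Q_A/P_B = -0.163 × 3884/13.32 ≈ -47.53.

-47.53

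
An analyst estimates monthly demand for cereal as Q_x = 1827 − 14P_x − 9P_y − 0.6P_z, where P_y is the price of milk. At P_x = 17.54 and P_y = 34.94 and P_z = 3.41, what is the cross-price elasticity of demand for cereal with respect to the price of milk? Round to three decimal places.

At P_x = 17.54 and P_y = 34.94 and P_z = 3.41: Q_x = 1264.934.
∂Q_x/∂P_y = -9.
ε = (∂Q_x/∂P_y)(P_y/Q_x) = -9 × (34.94/1264.934) ≈ -0.249.
Since ε < 0, cereal and milk are complements.

-0.249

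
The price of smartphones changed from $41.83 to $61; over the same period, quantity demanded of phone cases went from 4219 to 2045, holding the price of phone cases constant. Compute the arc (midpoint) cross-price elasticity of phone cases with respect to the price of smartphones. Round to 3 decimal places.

-1.862

ΔQ_A = 2045 − 4219 = -2174; ΔP_B = 61 − 41.83 = 19.17.
Midpoints: Q̄_A = 3132.0, P̄_B = 51.41.
ε = (ΔQ_A/Q̄_A)/(ΔP_B/P̄_B) = (-2174/3132.0)/(19.17/51.41) ≈ -1.862.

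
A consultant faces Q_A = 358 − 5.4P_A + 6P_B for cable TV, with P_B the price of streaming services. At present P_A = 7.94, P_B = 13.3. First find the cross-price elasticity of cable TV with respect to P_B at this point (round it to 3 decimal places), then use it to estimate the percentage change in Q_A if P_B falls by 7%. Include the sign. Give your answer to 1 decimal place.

-1.4%

At P_A = 7.94, P_B = 13.3: Q_A = 394.924.
∂Q_A/∂P_B = 6.
ε = (∂Q_A/∂P_B)(P_B/Q_A) = 6.0000 × 13.3/394.924 ≈ 0.202.
%ΔQ_A ≈ ε × %ΔP_B = 0.202 × (-7%) = -1.4%.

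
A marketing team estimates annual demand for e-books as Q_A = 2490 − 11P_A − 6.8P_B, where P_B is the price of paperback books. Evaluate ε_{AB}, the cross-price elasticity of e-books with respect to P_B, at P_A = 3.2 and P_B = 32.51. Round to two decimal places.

-0.10

At P_A = 3.2 and P_B = 32.51: Q_A = 2233.732.
∂Q_A/∂P_B = -6.8.
ε = (∂Q_A/∂P_B)(P_B/Q_A) = -6.8 × (32.51/2233.732) ≈ -0.10.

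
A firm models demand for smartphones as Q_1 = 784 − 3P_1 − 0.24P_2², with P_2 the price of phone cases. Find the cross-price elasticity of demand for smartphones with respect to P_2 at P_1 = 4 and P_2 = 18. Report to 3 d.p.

At P_1 = 4 and P_2 = 18: Q_1 = 694.24.
∂Q_1/∂P_2 = -0.48P_2 = -0.48(18) = -8.6400.
ε = (∂Q_1/∂P_2)(P_2/Q_1) = -8.6400 × (18/694.24) ≈ -0.224.

-0.224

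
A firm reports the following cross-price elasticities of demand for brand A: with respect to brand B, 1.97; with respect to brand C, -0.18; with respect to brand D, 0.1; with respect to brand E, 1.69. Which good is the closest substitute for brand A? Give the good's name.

Substitutes have ε > 0. Among the positive values, 1.97 (brand B) is largest.

brand B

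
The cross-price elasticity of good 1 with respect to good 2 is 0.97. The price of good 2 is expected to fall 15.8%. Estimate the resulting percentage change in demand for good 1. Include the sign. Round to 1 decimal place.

-15.3%

%ΔQ ≈ ε × %ΔP of good 2 = 0.97 × (-15.8%) = -15.3%.
Demand for good 1 falls by about 15.3%.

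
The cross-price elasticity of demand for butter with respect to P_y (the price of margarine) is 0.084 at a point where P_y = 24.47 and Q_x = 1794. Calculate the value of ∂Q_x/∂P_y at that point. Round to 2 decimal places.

6.16

ε = (∂Q_x/∂P_y)·(P_y/Q_x) ⇒ ∂Q_x/∂P_y = ε·Q_x/P_y = 0.084 × 1794/24.47 ≈ 6.16.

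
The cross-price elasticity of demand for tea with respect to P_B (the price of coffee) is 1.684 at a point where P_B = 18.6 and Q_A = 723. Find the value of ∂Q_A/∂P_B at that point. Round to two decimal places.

ε = (∂Q_A/∂P_B)·(P_B/Q_A) ⇒ ∂Q_A/∂P_B = ε·Q_A/P_B = 1.684 × 723/18.6 ≈ 65.46.

65.46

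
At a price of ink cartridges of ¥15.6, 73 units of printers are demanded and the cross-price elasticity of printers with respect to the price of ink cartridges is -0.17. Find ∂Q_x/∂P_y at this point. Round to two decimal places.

ε = (∂Q_x/∂P_y)·(P_y/Q_x) ⇒ ∂Q_x/∂P_y = ε·Q_x/P_y = -0.17 × 73/15.6 ≈ -0.80.

-0.80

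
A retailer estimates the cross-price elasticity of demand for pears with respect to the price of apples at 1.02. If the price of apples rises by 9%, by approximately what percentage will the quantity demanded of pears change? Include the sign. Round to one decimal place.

%ΔQ ≈ ε × %ΔP of apples = 1.02 × (9%) = 9.2%.

9.2%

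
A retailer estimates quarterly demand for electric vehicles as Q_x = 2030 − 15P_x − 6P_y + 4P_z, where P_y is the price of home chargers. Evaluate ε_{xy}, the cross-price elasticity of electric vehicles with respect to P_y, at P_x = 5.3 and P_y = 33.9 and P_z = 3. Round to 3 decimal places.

-0.116

At P_x = 5.3 and P_y = 33.9 and P_z = 3: Q_x = 1759.1.
∂Q_x/∂P_y = -6.
ε = (∂Q_x/∂P_y)(P_y/Q_x) = -6 × (33.9/1759.1) ≈ -0.116.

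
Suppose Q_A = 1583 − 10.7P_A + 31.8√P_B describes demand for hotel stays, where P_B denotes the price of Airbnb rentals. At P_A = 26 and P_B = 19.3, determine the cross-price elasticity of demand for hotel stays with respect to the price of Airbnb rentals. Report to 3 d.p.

0.048

At P_A = 26 and P_B = 19.3: Q_A = 1444.503.
∂Q_A/∂P_B = 31.8/(2√P_B) = 31.8/(2√19.3) = 3.6192.
ε = (∂Q_A/∂P_B)(P_B/Q_A) = 3.6192 × (19.3/1444.503) ≈ 0.048.
ε > 0: substitutes.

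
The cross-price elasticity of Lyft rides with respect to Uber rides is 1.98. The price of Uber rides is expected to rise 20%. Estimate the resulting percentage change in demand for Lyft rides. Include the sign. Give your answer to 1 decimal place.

%ΔQ ≈ ε × %ΔP of Uber rides = 1.98 × (20%) = 39.6%.
Demand for Lyft rides rises by about 39.6%.

39.6%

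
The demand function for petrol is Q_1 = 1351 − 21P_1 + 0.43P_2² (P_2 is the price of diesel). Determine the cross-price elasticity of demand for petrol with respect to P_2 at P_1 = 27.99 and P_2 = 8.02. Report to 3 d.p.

0.070

At P_1 = 27.99 and P_2 = 8.02: Q_1 = 790.868.
∂Q_1/∂P_2 = 0.86P_2 = 0.86(8.02) = 6.8972.
ε = (∂Q_1/∂P_2)(P_2/Q_1) = 6.8972 × (8.02/790.868) ≈ 0.070.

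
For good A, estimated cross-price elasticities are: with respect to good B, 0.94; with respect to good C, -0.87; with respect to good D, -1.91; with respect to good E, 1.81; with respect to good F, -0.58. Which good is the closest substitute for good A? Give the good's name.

Substitutes have ε > 0. Among the positive values, 1.81 (good E) is largest.

good E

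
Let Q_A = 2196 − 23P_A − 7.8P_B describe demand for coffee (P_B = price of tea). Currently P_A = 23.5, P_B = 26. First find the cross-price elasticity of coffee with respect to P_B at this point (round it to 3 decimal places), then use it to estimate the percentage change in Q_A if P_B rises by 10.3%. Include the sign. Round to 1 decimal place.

-1.4%

At P_A = 23.5, P_B = 26: Q_A = 1452.7.
∂Q_A/∂P_B = -7.8.
ε = (∂Q_A/∂P_B)(P_B/Q_A) = -7.8000 × 26/1452.7 ≈ -0.140.
%ΔQ_A ≈ ε × %ΔP_B = -0.140 × (10.3%) = -1.4%.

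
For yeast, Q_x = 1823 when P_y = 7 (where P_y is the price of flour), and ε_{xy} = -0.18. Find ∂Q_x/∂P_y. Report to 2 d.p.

ε = (∂Q_x/∂P_y)·(P_y/Q_x) ⇒ ∂Q_x/∂P_y = ε·Q_x/P_y = -0.18 × 1823/7 ≈ -46.88.

-46.88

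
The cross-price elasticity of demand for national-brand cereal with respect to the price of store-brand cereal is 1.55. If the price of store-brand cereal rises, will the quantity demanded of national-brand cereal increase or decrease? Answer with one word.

increase

ε > 0 and the price of store-brand cereal rises, so the quantity of national-brand cereal moves in the same direction: it increases.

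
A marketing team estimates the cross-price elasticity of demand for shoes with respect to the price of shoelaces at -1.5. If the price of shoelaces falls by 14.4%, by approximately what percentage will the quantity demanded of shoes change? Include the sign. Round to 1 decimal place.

%ΔQ ≈ ε × %ΔP of shoelaces = -1.5 × (-14.4%) = 21.6%.

21.6%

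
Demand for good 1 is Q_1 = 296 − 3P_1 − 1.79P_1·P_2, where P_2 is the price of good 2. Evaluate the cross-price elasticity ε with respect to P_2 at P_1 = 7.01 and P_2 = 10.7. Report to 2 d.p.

At P_1 = 7.01 and P_2 = 10.7: Q_1 = 140.707.
∂Q_1/∂P_2 = -1.79P_1 = -1.79(7.01) = -12.5479.
ε = (∂Q_1/∂P_2)(P_2/Q_1) = -12.5479 × (10.7/140.707) ≈ -0.95.

-0.95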